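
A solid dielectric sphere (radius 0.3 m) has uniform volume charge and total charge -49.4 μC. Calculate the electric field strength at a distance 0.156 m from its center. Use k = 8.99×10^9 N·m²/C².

Take a concentric spherical Gaussian surface of radius r = 0.156 m (r < R).
Only the charge within r is enclosed: Q_enc = Q·(r/R)³ = (-49.4 μC)·(0.156 m/0.3 m)³ = -6.946e-6 C.
Since E is radial and uniform over the Gaussian sphere, Φ = E·4πr² = Q_enc/ε₀.
E = k|Q_enc|/r² = (8.99×10^9)(6.946×10^-6)/(0.156)² = 2.57×10^6 N/C.

|E| = 2.57×10^6 N/C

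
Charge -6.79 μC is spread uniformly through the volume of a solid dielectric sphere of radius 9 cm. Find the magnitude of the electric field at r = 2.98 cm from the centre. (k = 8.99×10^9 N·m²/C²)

By spherical symmetry E is radial; choose a Gaussian sphere of radius r = 2.98 cm (r < R).
For a uniform sphere the enclosed fraction is (r/R)³, so Q_enc = (-6.79 μC)(0.0298/0.09)³ = -2.465×10^-7 C.
Applying ∮E·dA = Q_enc/ε₀ with Φ = E(4πr²):
E = k|Q_enc|/r² = (8.99×10^9)(2.465e-7)/(0.0298)² = 2.50×10^6 N/C.

E = 2.50×10^6 N/C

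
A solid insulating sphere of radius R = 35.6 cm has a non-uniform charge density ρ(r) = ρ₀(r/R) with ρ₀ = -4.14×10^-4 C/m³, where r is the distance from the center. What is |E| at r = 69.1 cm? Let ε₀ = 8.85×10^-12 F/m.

Symmetry ⇒ E = E(r) r̂. Gaussian sphere of radius r = 69.1 cm (r > R, all charge enclosed).
Q_enc = 4π ∫₀^R ρ₀(r'/R)^1 r'² dr' = 4πρ₀R³/4 = -5.868e-5 C.
Applying ∮E·dA = Q_enc/ε₀ with Φ = E(4πr²):
E = |Q_enc|/(4πε₀r²) = (5.868×10^-5)/(4π·8.85×10^-12·(0.691)²) = 1.11e6 N/C.

E ≈ 1.11e6 V/m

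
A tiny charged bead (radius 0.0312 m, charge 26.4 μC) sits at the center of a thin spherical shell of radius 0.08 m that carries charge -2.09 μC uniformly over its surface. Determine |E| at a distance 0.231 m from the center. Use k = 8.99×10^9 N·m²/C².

E ≈ 4.10×10^6 N/C

By spherical symmetry E is radial; choose a Gaussian sphere of radius r = 0.231 m (r > 0.08 m, enclosing both).
Q_enc = (26.4 μC) + (-2.09 μC) = 2.431e-5 C.
Gauss's law: E·4πr² = Q_enc/ε₀.
E = k|Q_enc|/r² = (8.99×10^9)(2.431×10^-5)/(0.231)² = 4.10e6 N/C.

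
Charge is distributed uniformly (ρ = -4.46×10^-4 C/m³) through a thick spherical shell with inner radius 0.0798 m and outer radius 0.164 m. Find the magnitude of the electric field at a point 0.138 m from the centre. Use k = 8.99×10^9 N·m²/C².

E ≈ 1.87×10^6 N/C

Take a concentric spherical Gaussian surface of radius r = 0.138 m (within the shell material, 0.0798 m < r < 0.164 m).
Enclosed charge is the volume from a to r: Q_enc = (4π/3)ρ(r³ − a³) = -3.96×10^-6 C.
Gauss's law: E·4πr² = Q_enc/ε₀.
E = k|Q_enc|/r² = (8.99×10^9)(3.96×10^-6)/(0.138)² = 1.87×10^6 N/C.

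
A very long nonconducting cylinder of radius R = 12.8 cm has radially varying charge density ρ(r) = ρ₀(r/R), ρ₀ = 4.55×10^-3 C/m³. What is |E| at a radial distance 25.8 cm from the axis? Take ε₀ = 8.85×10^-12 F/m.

By cylindrical symmetry E is radial; use a coaxial Gaussian cylinder of radius 25.8 cm and length L (r > R, full charge per length enclosed).
λ_enc = 2π ∫₀^R ρ₀(r'/R)^1 r' dr' = 2πρ₀R²/3 = 1.561e-4 C/m.
Since E is radial and uniform over the curved surface, Φ = E·2πrL = Q_enc/ε₀ = λ_enc L/ε₀.
E = |λ_enc|/(2πε₀r) = (1.561×10^-4)/(2π·8.85×10^-12·0.258) = 1.09e7 N/C.

|E| ≈ 1.09×10^7 N/C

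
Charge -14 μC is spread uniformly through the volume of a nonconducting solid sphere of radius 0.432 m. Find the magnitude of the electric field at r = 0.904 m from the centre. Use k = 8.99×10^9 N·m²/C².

|E| ≈ 1.54×10^5 V/m

Use a concentric Gaussian sphere at r = 0.904 m (r > R, so the entire charge is enclosed).
Q_enc = -14 μC = -1.40×10^-5 C.
Gauss's law: E·4πr² = Q_enc/ε₀.
E = k|Q_enc|/r² = (8.99×10^9)(1.40e-5)/(0.904)² = 1.54×10^5 N/C.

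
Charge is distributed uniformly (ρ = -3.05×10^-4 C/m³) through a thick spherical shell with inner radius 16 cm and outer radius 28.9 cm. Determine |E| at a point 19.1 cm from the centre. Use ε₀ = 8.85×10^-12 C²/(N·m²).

|E| = 9.04×10^5 N/C

Use a concentric Gaussian sphere at r = 19.1 cm (within the shell material, 16 cm < r < 28.9 cm).
Enclosed charge is the volume from a to r: Q_enc = (4π/3)ρ(r³ − a³) = -3.669e-6 C.
Since E is radial and uniform over the Gaussian sphere, Φ = E·4πr² = Q_enc/ε₀.
E = |Q_enc|/(4πε₀r²) = (3.669×10^-6)/(4π·8.85×10^-12·(0.191)²) = 9.04×10^5 N/C.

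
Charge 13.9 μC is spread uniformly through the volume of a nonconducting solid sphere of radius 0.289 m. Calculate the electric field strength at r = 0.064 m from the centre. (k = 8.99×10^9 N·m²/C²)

Use a concentric Gaussian sphere at r = 0.064 m (r < R).
For a uniform sphere the enclosed fraction is (r/R)³, so Q_enc = (13.9 μC)(0.064/0.289)³ = 1.51e-7 C.
By Gauss's law, ∮E·dA = E·4πr² = Q_enc/ε₀.
E = k|Q_enc|/r² = (8.99×10^9)(1.51×10^-7)/(0.064)² = 3.31e5 N/C.

3.31×10^5 N/C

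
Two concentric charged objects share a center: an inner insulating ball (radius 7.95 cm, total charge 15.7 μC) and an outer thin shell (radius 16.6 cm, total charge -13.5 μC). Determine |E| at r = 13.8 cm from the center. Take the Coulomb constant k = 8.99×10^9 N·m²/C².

E = 7.41e6 N/C

Use a concentric Gaussian sphere at r = 13.8 cm (between the bodies, 7.95 cm < r < 16.6 cm).
Only the inner charge is enclosed; the outer shell contributes nothing inside itself. Q_enc = 15.7 μC = 1.57×10^-5 C.
Applying ∮E·dA = Q_enc/ε₀ with Φ = E(4πr²):
E = k|Q_enc|/r² = (8.99×10^9)(1.57e-5)/(0.138)² = 7.41×10^6 N/C.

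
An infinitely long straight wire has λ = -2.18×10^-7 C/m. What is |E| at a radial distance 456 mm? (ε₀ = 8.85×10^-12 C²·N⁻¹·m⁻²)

|E| ≈ 8.60×10^3 N/C

Coaxial Gaussian cylinder, radius r = 456 mm, length L.
Q_enc = λL, so λ_enc = -2.18e-7 C/m.
By Gauss's law (flux through the curved wall only), E·2πrL = λ_enc L/ε₀.
E = |λ_enc|/(2πε₀r) = (2.18e-7)/(2π·8.85×10^-12·0.456) = 8.60e3 N/C.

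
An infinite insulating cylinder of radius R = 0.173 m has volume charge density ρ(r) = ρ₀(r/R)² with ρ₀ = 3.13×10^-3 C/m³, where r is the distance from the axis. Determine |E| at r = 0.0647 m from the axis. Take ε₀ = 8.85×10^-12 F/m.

|E| = 8.00×10^5 N/C

By cylindrical symmetry E is radial; use a coaxial Gaussian cylinder of radius 0.0647 m and length L (r < R).
Integrating ρ over the cross-section to radius r: λ_enc = (2πρ₀/R²) ∫₀^r r'^3 dr' = 2πρ₀ r^4/(4·R²) = 2.879×10^-6 C/m.
Gauss's law: E·2πrL = λ_enc L/ε₀.
E = |λ_enc|/(2πε₀r) = (2.879×10^-6)/(2π·8.85×10^-12·0.0647) = 8.00×10^5 N/C.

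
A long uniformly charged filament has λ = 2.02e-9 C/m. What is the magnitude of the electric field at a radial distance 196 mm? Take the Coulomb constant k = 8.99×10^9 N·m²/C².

185 V/m

Choose a coaxial cylinder of radius r = 196 mm (arbitrary length L) as the Gaussian surface.
Q_enc = λL, so λ_enc = 2.02×10^-9 C/m.
Gauss's law: E·2πrL = λ_enc L/ε₀.
E = 2k|λ_enc|/r = 2(8.99×10^9)(2.02×10^-9)/(0.196) = 185 N/C.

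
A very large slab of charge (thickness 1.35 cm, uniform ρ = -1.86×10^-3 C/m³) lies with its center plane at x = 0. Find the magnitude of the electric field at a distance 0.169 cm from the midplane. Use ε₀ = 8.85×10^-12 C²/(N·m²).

|E| = 3.55×10^5 N/C

By symmetry E is perpendicular to the slab. A Gaussian pillbox from −0.169 cm to +0.169 cm (face area A) lies entirely within the slab.
Q_enc = ρ·(2x)·A and flux = 2EA, so 2EA = 2ρxA/ε₀ ⇒ E = |ρ|x/ε₀.
E = (1.86×10^-3)(0.00169)/(8.85×10^-12) = 3.55×10^5 N/C.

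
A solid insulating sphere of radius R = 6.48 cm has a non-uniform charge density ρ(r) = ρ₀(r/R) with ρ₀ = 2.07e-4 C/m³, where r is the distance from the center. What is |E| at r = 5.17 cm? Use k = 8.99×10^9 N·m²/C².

|E| = 2.41×10^5 N/C

Take a concentric spherical Gaussian surface of radius r = 5.17 cm (r < R).
Integrate the density: Q_enc = 4π ∫₀^r ρ₀(r'/R)^1 r'² dr' = 4πρ₀ r^4/(4·R) = 7.17×10^-8 C.
Gauss's law: E·4πr² = Q_enc/ε₀.
E = k|Q_enc|/r² = (8.99×10^9)(7.17×10^-8)/(0.0517)² = 2.41×10^5 N/C.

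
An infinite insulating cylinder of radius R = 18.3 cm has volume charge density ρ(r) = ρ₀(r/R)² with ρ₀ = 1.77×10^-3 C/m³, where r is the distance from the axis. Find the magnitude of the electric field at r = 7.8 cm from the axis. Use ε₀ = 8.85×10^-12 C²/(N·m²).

Choose a coaxial cylinder of radius r = 7.8 cm (arbitrary length L) as the Gaussian surface (r < R).
λ_enc = ∫₀^r ρ(r')·2πr' dr' = (2πρ₀/R²)·r^4/4 = 3.073×10^-6 C/m.
By Gauss's law (flux through the curved wall only), E·2πrL = λ_enc L/ε₀.
E = |λ_enc|/(2πε₀r) = (3.073×10^-6)/(2π·8.85×10^-12·0.078) = 7.09×10^5 N/C.

|E| = 7.09×10^5 N/C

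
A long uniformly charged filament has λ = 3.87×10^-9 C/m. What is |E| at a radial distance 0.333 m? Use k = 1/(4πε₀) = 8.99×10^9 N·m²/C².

Choose a coaxial cylinder of radius r = 0.333 m (arbitrary length L) as the Gaussian surface.
Q_enc = λL, so λ_enc = 3.87e-9 C/m.
Applying ∮E·dA = Q_enc/ε₀ with the end caps contributing no flux:
E = 2k|λ_enc|/r = 2(8.99×10^9)(3.87×10^-9)/(0.333) = 209 N/C.

209 N/C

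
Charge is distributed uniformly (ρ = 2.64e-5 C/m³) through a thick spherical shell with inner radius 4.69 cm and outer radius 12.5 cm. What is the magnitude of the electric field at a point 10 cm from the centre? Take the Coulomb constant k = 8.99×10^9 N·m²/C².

8.92e4 V/m

Symmetry ⇒ E = E(r) r̂. Gaussian sphere of radius r = 10 cm (within the shell material, 4.69 cm < r < 12.5 cm).
Enclosed charge is the volume from a to r: Q_enc = (4π/3)ρ(r³ − a³) = 9.918e-8 C.
Gauss's law: E·4πr² = Q_enc/ε₀.
E = k|Q_enc|/r² = (8.99×10^9)(9.918e-8)/(0.1)² = 8.92×10^4 N/C.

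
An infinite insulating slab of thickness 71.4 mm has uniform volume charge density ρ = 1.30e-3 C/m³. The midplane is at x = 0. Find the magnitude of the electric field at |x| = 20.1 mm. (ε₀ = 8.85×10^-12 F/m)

By symmetry E is perpendicular to the slab. A Gaussian pillbox from −20.1 mm to +20.1 mm (face area A) lies entirely within the slab.
Q_enc = ρ·(2x)·A and flux = 2EA, so 2EA = 2ρxA/ε₀ ⇒ E = |ρ|x/ε₀.
E = (1.30e-3)(0.0201)/(8.85×10^-12) = 2.95×10^6 N/C.

2.95e6 N/C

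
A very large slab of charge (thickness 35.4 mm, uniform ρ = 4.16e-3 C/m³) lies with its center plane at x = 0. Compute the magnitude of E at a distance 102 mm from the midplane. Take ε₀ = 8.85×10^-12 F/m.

The point |x| = 102 mm lies outside the slab (half-thickness 0.0177 m). A symmetric pillbox spanning the full slab encloses Q_enc = ρ·d·A.
Flux = 2EA ⇒ E = |ρ|d/(2ε₀), independent of distance outside.
E = (4.16×10^-3)(0.0354)/(2·8.85×10^-12) = 8.32×10^6 N/C.

|E| = 8.32×10^6 N/C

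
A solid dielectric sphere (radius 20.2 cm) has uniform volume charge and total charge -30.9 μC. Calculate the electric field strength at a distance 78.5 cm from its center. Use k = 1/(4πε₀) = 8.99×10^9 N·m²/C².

By spherical symmetry E is radial; choose a Gaussian sphere of radius r = 78.5 cm (r > R, so the entire charge is enclosed).
Q_enc = -30.9 μC = -3.09×10^-5 C.
By Gauss's law, ∮E·dA = E·4πr² = Q_enc/ε₀.
E = k|Q_enc|/r² = (8.99×10^9)(3.09×10^-5)/(0.785)² = 4.51×10^5 N/C.

|E| = 4.51e5 V/m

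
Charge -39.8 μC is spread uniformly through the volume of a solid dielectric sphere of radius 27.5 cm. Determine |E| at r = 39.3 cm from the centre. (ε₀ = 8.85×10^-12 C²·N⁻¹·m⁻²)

Use a concentric Gaussian sphere at r = 39.3 cm (r > R, so the entire charge is enclosed).
Q_enc = -39.8 μC = -3.98×10^-5 C.
Applying ∮E·dA = Q_enc/ε₀ with Φ = E(4πr²):
E = |Q_enc|/(4πε₀r²) = (3.98×10^-5)/(4π·8.85×10^-12·(0.393)²) = 2.32×10^6 N/C.

2.32×10^6 N/C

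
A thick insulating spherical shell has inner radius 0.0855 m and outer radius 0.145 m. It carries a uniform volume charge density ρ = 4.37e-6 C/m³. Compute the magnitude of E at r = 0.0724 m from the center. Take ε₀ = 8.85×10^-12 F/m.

Take a concentric spherical Gaussian surface of radius r = 0.0724 m (r < 0.0855 m, inside the empty cavity).
No charge is enclosed, so by Gauss's law E·4πr² = 0 ⇒ E = 0.

|E| = 0 V/m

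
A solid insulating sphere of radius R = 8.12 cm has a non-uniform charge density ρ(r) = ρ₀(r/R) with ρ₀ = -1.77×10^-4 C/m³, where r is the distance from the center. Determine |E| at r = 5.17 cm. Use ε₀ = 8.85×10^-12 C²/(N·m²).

|E| ≈ 1.65×10^5 V/m

Use a concentric Gaussian sphere at r = 5.17 cm (r < R).
Q_enc = ∫₀^r ρ(r')·4πr'² dr' = (4πρ₀/R) ∫₀^r r'^3 dr' = 4πρ₀ r^4/(4·R) = -4.892×10^-8 C.
By Gauss's law, ∮E·dA = E·4πr² = Q_enc/ε₀.
E = |Q_enc|/(4πε₀r²) = (4.892e-8)/(4π·8.85×10^-12·(0.0517)²) = 1.65×10^5 N/C.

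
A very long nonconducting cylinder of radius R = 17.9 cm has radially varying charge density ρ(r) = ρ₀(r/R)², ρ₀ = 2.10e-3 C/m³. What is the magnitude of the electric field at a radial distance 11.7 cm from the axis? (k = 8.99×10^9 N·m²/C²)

2.96e6 V/m

Choose a coaxial cylinder of radius r = 11.7 cm (arbitrary length L) as the Gaussian surface (r < R).
Integrating ρ over the cross-section to radius r: λ_enc = (2πρ₀/R²) ∫₀^r r'^3 dr' = 2πρ₀ r^4/(4·R²) = 1.929×10^-5 C/m.
Applying ∮E·dA = Q_enc/ε₀ with the end caps contributing no flux:
E = 2k|λ_enc|/r = 2(8.99×10^9)(1.929×10^-5)/(0.117) = 2.96×10^6 N/C.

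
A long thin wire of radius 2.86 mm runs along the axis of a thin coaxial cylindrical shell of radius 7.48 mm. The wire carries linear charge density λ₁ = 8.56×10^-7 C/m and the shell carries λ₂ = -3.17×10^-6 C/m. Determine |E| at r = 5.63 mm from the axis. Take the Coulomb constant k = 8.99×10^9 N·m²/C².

|E| = 2.73e6 V/m

Coaxial Gaussian cylinder, radius r = 5.63 mm, length L (between the conductors, 2.86 mm < r < 7.48 mm).
The shell at 7.48 mm lies outside the Gaussian surface, so λ_enc = λ₁ = 8.56e-7 C/m.
By Gauss's law (flux through the curved wall only), E·2πrL = λ_enc L/ε₀.
E = 2k|λ_enc|/r = 2(8.99×10^9)(8.56×10^-7)/(0.00563) = 2.73×10^6 N/C.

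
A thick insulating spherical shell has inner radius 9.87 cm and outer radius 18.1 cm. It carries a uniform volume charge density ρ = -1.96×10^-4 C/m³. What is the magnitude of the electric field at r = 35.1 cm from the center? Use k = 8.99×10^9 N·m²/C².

Symmetry ⇒ E = E(r) r̂. Gaussian sphere of radius r = 35.1 cm (r > 18.1 cm, enclosing the whole shell).
Q_enc = ρ·(4π/3)(b³ − a³) = (-1.96×10^-4)·(4π/3)·((0.181)³ − (0.0987)³) = -4.079×10^-6 C.
Applying ∮E·dA = Q_enc/ε₀ with Φ = E(4πr²):
E = k|Q_enc|/r² = (8.99×10^9)(4.079e-6)/(0.351)² = 2.98×10^5 N/C.

2.98×10^5 N/C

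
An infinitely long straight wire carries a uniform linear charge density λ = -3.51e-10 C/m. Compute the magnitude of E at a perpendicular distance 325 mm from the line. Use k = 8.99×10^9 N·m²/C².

|E| ≈ 19.4 N/C

Choose a coaxial cylinder of radius r = 325 mm (arbitrary length L) as the Gaussian surface.
Q_enc = λL, so λ_enc = -3.51e-10 C/m.
Since E is radial and uniform over the curved surface, Φ = E·2πrL = Q_enc/ε₀ = λ_enc L/ε₀.
E = 2k|λ_enc|/r = 2(8.99×10^9)(3.51e-10)/(0.325) = 19.4 N/C.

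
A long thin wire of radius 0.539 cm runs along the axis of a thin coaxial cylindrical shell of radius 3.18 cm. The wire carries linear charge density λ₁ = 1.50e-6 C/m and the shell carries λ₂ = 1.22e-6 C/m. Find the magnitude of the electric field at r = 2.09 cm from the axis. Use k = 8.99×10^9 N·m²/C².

Coaxial Gaussian cylinder, radius r = 2.09 cm, length L (between the conductors, 0.539 cm < r < 3.18 cm).
Only the inner wire is enclosed; the outer shell contributes nothing inside itself. λ_enc = λ₁ = 1.50e-6 C/m.
Since E is radial and uniform over the curved surface, Φ = E·2πrL = Q_enc/ε₀ = λ_enc L/ε₀.
E = 2k|λ_enc|/r = 2(8.99×10^9)(1.50×10^-6)/(0.0209) = 1.29×10^6 N/C.

1.29×10^6 V/m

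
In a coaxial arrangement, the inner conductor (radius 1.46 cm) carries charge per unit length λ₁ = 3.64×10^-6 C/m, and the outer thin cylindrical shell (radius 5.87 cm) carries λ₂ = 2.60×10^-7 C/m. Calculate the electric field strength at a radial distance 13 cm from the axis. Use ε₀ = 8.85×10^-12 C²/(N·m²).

Choose a coaxial cylinder of radius r = 13 cm (arbitrary length L) as the Gaussian surface (r > 5.87 cm, enclosing both).
λ_enc = λ₁ + λ₂ = (3.64e-6) + (2.60e-7) = 3.90×10^-6 C/m.
By Gauss's law (flux through the curved wall only), E·2πrL = λ_enc L/ε₀.
E = |λ_enc|/(2πε₀r) = (3.90e-6)/(2π·8.85×10^-12·0.13) = 5.40e5 N/C.

|E| = 5.40×10^5 N/C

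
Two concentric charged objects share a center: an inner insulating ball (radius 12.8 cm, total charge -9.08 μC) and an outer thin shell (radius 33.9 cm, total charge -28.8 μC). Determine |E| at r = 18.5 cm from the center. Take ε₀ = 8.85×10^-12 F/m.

Use a concentric Gaussian sphere at r = 18.5 cm (between the bodies, 12.8 cm < r < 33.9 cm).
Only the inner charge is enclosed; the outer shell contributes nothing inside itself. Q_enc = -9.08 μC = -9.08×10^-6 C.
Applying ∮E·dA = Q_enc/ε₀ with Φ = E(4πr²):
E = |Q_enc|/(4πε₀r²) = (9.08×10^-6)/(4π·8.85×10^-12·(0.185)²) = 2.39e6 N/C.

2.39e6 N/C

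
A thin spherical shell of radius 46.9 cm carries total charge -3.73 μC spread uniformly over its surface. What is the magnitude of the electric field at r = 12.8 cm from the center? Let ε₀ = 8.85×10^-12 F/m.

E = 0 (no enclosed charge)

By spherical symmetry E is radial; choose a Gaussian sphere of radius r = 12.8 cm (inside the shell, r < 46.9 cm).
All the charge is outside the Gaussian surface: Q_enc = 0, hence E = 0 everywhere inside the shell.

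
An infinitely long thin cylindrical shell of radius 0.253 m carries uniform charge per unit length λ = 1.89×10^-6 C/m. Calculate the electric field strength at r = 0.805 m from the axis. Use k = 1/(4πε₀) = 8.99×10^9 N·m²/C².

Take a coaxial cylindrical Gaussian surface of radius r = 0.805 m and length L (r > 0.253 m).
The full line charge is enclosed: λ_enc = 1.89e-6 C/m.
Applying ∮E·dA = Q_enc/ε₀ with the end caps contributing no flux:
E = 2k|λ_enc|/r = 2(8.99×10^9)(1.89×10^-6)/(0.805) = 4.22×10^4 N/C.

|E| = 4.22e4 N/C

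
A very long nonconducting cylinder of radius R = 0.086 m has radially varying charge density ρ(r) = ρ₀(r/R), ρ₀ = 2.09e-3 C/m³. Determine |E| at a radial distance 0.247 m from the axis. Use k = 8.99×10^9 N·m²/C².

|E| = 2.36×10^6 V/m

Take a coaxial cylindrical Gaussian surface of radius r = 0.247 m and length L (r > R, full charge per length enclosed).
λ_enc = 2π ∫₀^R ρ₀(r'/R)^1 r' dr' = 2πρ₀R²/3 = 3.237e-5 C/m.
Gauss's law: E·2πrL = λ_enc L/ε₀.
E = 2k|λ_enc|/r = 2(8.99×10^9)(3.237e-5)/(0.247) = 2.36×10^6 N/C.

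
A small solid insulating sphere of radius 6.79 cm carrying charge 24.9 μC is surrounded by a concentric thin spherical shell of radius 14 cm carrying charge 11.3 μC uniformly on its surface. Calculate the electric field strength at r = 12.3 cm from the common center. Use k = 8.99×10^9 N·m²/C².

|E| = 1.48×10^7 V/m

By spherical symmetry E is radial; choose a Gaussian sphere of radius r = 12.3 cm (between the bodies, 6.79 cm < r < 14 cm).
The shell at 14 cm lies outside the Gaussian surface, so Q_enc = 24.9 μC = 2.49×10^-5 C.
Applying ∮E·dA = Q_enc/ε₀ with Φ = E(4πr²):
E = k|Q_enc|/r² = (8.99×10^9)(2.49×10^-5)/(0.123)² = 1.48×10^7 N/C.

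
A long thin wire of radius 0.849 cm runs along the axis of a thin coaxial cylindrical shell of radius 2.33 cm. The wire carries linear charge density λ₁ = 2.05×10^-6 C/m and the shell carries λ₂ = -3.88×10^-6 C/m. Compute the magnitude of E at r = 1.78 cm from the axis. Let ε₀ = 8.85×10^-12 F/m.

E = 2.07×10^6 N/C

Choose a coaxial cylinder of radius r = 1.78 cm (arbitrary length L) as the Gaussian surface (between the conductors, 0.849 cm < r < 2.33 cm).
The shell at 2.33 cm lies outside the Gaussian surface, so λ_enc = λ₁ = 2.05×10^-6 C/m.
Since E is radial and uniform over the curved surface, Φ = E·2πrL = Q_enc/ε₀ = λ_enc L/ε₀.
E = |λ_enc|/(2πε₀r) = (2.05×10^-6)/(2π·8.85×10^-12·0.0178) = 2.07×10^6 N/C.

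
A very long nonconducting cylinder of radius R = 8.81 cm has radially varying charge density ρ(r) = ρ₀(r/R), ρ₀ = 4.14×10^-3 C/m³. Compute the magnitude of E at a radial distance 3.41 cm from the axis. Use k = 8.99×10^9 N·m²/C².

Coaxial Gaussian cylinder, radius r = 3.41 cm, length L (r < R).
Integrating ρ over the cross-section to radius r: λ_enc = (2πρ₀/R) ∫₀^r r'^2 dr' = 2πρ₀ r^3/(3·R) = 3.903×10^-6 C/m.
Applying ∮E·dA = Q_enc/ε₀ with the end caps contributing no flux:
E = 2k|λ_enc|/r = 2(8.99×10^9)(3.903×10^-6)/(0.0341) = 2.06e6 N/C.

E = 2.06e6 N/C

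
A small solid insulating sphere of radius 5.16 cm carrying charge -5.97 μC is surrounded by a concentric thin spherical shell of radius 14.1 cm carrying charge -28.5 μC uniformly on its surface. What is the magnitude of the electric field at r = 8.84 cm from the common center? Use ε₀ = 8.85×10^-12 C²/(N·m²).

6.87e6 N/C

Use a concentric Gaussian sphere at r = 8.84 cm (between the bodies, 5.16 cm < r < 14.1 cm).
Only the inner charge is enclosed; the outer shell contributes nothing inside itself. Q_enc = -5.97 μC = -5.97×10^-6 C.
Applying ∮E·dA = Q_enc/ε₀ with Φ = E(4πr²):
E = |Q_enc|/(4πε₀r²) = (5.97×10^-6)/(4π·8.85×10^-12·(0.0884)²) = 6.87×10^6 N/C.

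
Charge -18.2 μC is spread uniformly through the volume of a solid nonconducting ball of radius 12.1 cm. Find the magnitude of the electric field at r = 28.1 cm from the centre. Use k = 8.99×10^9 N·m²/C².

Symmetry ⇒ E = E(r) r̂. Gaussian sphere of radius r = 28.1 cm (r > R, so the entire charge is enclosed).
Q_enc = -18.2 μC = -1.82×10^-5 C.
Since E is radial and uniform over the Gaussian sphere, Φ = E·4πr² = Q_enc/ε₀.
E = k|Q_enc|/r² = (8.99×10^9)(1.82e-5)/(0.281)² = 2.07e6 N/C.

E = 2.07×10^6 V/m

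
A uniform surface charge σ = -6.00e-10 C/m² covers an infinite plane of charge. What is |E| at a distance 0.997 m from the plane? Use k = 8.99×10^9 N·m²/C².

|E| ≈ 33.9 V/m

Choose a cylindrical pillbox piercing the sheet, end faces (area A) parallel to it.
Flux Φ = 2EA and Q_enc = σA, so 2EA = σA/ε₀ ⇒ E = |σ|/(2ε₀), independent of distance.
E = 2πk|σ| = 2π(8.99×10^9)(6.00×10^-10) = 33.9 N/C.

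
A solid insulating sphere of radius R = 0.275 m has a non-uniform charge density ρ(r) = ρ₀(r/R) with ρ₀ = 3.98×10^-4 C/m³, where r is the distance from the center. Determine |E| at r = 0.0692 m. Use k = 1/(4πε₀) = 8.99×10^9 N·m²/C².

Take a concentric spherical Gaussian surface of radius r = 0.0692 m (r < R).
Integrate the density: Q_enc = 4π ∫₀^r ρ₀(r'/R)^1 r'² dr' = 4πρ₀ r^4/(4·R) = 1.043e-7 C.
Gauss's law: E·4πr² = Q_enc/ε₀.
E = k|Q_enc|/r² = (8.99×10^9)(1.043×10^-7)/(0.0692)² = 1.96×10^5 N/C.

1.96×10^5 N/C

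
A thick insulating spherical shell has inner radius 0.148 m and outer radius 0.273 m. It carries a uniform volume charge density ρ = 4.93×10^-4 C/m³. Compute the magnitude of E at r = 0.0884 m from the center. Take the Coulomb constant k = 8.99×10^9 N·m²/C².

E = 0

Take a concentric spherical Gaussian surface of radius r = 0.0884 m (r < 0.148 m, inside the empty cavity).
Q_enc = 0 (all charge lies at larger r); Gauss's law gives E = 0.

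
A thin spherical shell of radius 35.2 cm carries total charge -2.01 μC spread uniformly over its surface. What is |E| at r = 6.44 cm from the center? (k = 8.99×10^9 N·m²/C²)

Take a concentric spherical Gaussian surface of radius r = 6.44 cm (inside the shell, r < 35.2 cm).
No charge lies within this surface, so Q_enc = 0 and Gauss's law gives E·4πr² = 0 ⇒ E = 0.

|E| = 0 V/m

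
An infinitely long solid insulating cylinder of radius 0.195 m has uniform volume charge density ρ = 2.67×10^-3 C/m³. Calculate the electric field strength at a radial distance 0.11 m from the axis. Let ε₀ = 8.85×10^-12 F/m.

|E| = 1.66×10^7 N/C

By cylindrical symmetry E is radial; use a coaxial Gaussian cylinder of radius 0.11 m and length L (r < R).
Enclosed charge per unit length: λ_enc = ρ·πr² = (2.67×10^-3)π(0.11)² = 1.015×10^-4 C/m.
Since E is radial and uniform over the curved surface, Φ = E·2πrL = Q_enc/ε₀ = λ_enc L/ε₀.
E = |λ_enc|/(2πε₀r) = (1.015e-4)/(2π·8.85×10^-12·0.11) = 1.66×10^7 N/C.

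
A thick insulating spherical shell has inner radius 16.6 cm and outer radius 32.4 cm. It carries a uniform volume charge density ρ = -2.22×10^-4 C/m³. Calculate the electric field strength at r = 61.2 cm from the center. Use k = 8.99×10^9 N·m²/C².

By spherical symmetry E is radial; choose a Gaussian sphere of radius r = 61.2 cm (r > 32.4 cm, enclosing the whole shell).
Q_enc = ρ·(4π/3)(b³ − a³) = (-2.22e-4)·(4π/3)·((0.324)³ − (0.166)³) = -2.737×10^-5 C.
Since E is radial and uniform over the Gaussian sphere, Φ = E·4πr² = Q_enc/ε₀.
E = k|Q_enc|/r² = (8.99×10^9)(2.737e-5)/(0.612)² = 6.57×10^5 N/C.

E ≈ 6.57e5 N/C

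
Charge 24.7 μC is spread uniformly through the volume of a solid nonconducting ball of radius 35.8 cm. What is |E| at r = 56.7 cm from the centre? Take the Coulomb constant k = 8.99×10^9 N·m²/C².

Symmetry ⇒ E = E(r) r̂. Gaussian sphere of radius r = 56.7 cm (r > R, so the entire charge is enclosed).
Q_enc = 24.7 μC = 2.47×10^-5 C.
By Gauss's law, ∮E·dA = E·4πr² = Q_enc/ε₀.
E = k|Q_enc|/r² = (8.99×10^9)(2.47e-5)/(0.567)² = 6.91×10^5 N/C.

|E| = 6.91×10^5 V/m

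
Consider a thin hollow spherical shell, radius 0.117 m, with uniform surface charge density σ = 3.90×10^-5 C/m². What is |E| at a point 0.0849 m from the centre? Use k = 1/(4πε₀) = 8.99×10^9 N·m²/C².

E = 0

Use a concentric Gaussian sphere at r = 0.0849 m (inside the shell, r < 0.117 m).
No charge lies within this surface, so Q_enc = 0 and Gauss's law gives E·4πr² = 0 ⇒ E = 0.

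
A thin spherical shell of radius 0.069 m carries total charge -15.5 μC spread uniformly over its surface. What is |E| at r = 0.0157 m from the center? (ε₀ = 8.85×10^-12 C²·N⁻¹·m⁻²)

E = 0 (no enclosed charge)

Use a concentric Gaussian sphere at r = 0.0157 m (inside the shell, r < 0.069 m).
No charge lies within this surface, so Q_enc = 0 and Gauss's law gives E·4πr² = 0 ⇒ E = 0.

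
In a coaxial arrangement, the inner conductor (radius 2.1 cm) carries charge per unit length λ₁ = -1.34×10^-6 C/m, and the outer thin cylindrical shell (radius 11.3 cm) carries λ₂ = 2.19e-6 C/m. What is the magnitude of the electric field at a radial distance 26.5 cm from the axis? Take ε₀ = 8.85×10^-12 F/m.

5.77×10^4 N/C

Take a coaxial cylindrical Gaussian surface of radius r = 26.5 cm and length L (r > 11.3 cm, enclosing both).
λ_enc = λ₁ + λ₂ = (-1.34×10^-6) + (2.19×10^-6) = 8.50×10^-7 C/m.
Gauss's law: E·2πrL = λ_enc L/ε₀.
E = |λ_enc|/(2πε₀r) = (8.50×10^-7)/(2π·8.85×10^-12·0.265) = 5.77e4 N/C.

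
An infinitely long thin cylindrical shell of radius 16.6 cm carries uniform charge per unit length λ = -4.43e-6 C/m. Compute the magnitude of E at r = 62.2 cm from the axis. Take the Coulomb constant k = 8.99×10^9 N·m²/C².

Coaxial Gaussian cylinder, radius r = 62.2 cm, length L (r > 16.6 cm).
The full line charge is enclosed: λ_enc = -4.43e-6 C/m.
By Gauss's law (flux through the curved wall only), E·2πrL = λ_enc L/ε₀.
E = 2k|λ_enc|/r = 2(8.99×10^9)(4.43e-6)/(0.622) = 1.28e5 N/C.

E ≈ 1.28×10^5 N/C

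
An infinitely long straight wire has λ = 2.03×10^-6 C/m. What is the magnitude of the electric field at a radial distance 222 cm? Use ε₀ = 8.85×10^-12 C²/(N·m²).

Choose a coaxial cylinder of radius r = 222 cm (arbitrary length L) as the Gaussian surface.
Q_enc = λL, so λ_enc = 2.03e-6 C/m.
By Gauss's law (flux through the curved wall only), E·2πrL = λ_enc L/ε₀.
E = |λ_enc|/(2πε₀r) = (2.03×10^-6)/(2π·8.85×10^-12·2.22) = 1.64×10^4 N/C.

E = 1.64e4 V/m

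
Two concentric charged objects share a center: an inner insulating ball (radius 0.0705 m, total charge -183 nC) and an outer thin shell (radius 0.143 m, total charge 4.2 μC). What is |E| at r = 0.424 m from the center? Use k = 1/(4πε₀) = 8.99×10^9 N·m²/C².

By spherical symmetry E is radial; choose a Gaussian sphere of radius r = 0.424 m (r > 0.143 m, enclosing both).
Q_enc = (-183 nC) + (4.2 μC) = 4.017×10^-6 C.
Since E is radial and uniform over the Gaussian sphere, Φ = E·4πr² = Q_enc/ε₀.
E = k|Q_enc|/r² = (8.99×10^9)(4.017×10^-6)/(0.424)² = 2.01e5 N/C.

E ≈ 2.01e5 N/C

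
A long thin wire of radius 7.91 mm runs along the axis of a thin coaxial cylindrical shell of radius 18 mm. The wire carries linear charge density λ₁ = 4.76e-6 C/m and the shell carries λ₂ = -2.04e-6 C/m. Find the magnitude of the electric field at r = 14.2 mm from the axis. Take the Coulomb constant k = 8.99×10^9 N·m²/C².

E ≈ 6.03×10^6 V/m

Coaxial Gaussian cylinder, radius r = 14.2 mm, length L (between the conductors, 7.91 mm < r < 18 mm).
Only the inner wire is enclosed; the outer shell contributes nothing inside itself. λ_enc = λ₁ = 4.76e-6 C/m.
By Gauss's law (flux through the curved wall only), E·2πrL = λ_enc L/ε₀.
E = 2k|λ_enc|/r = 2(8.99×10^9)(4.76×10^-6)/(0.0142) = 6.03e6 N/C.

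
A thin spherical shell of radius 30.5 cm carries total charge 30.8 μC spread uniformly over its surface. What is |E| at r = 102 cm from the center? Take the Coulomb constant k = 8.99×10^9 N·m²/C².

2.66×10^5 N/C

Take a concentric spherical Gaussian surface of radius r = 102 cm (r > 30.5 cm).
The entire shell is enclosed: Q_enc = 3.08×10^-5 C.
Applying ∮E·dA = Q_enc/ε₀ with Φ = E(4πr²):
E = k|Q_enc|/r² = (8.99×10^9)(3.08e-5)/(1.02)² = 2.66e5 N/C.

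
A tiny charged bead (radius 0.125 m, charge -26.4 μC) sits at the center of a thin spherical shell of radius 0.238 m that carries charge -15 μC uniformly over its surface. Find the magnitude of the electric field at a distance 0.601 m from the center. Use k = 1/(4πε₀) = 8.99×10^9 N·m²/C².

E = 1.03×10^6 N/C

Use a concentric Gaussian sphere at r = 0.601 m (r > 0.238 m, enclosing both).
Q_enc = (-26.4 μC) + (-15 μC) = -4.14e-5 C.
Gauss's law: E·4πr² = Q_enc/ε₀.
E = k|Q_enc|/r² = (8.99×10^9)(4.14×10^-5)/(0.601)² = 1.03×10^6 N/C.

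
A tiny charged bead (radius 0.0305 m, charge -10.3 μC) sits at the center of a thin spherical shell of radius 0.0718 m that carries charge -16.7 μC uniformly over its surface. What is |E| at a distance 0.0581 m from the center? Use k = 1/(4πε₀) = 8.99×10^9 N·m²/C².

Symmetry ⇒ E = E(r) r̂. Gaussian sphere of radius r = 0.0581 m (between the bodies, 0.0305 m < r < 0.0718 m).
The shell at 0.0718 m lies outside the Gaussian surface, so Q_enc = -10.3 μC = -1.03×10^-5 C.
By Gauss's law, ∮E·dA = E·4πr² = Q_enc/ε₀.
E = k|Q_enc|/r² = (8.99×10^9)(1.03×10^-5)/(0.0581)² = 2.74×10^7 N/C.

E = 2.74×10^7 N/C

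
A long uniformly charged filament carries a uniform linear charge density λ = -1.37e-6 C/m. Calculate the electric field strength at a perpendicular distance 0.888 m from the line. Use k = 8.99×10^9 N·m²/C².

Take a coaxial cylindrical Gaussian surface of radius r = 0.888 m and length L.
Q_enc = λL, so λ_enc = -1.37e-6 C/m.
Since E is radial and uniform over the curved surface, Φ = E·2πrL = Q_enc/ε₀ = λ_enc L/ε₀.
E = 2k|λ_enc|/r = 2(8.99×10^9)(1.37×10^-6)/(0.888) = 2.77×10^4 N/C.

|E| = 2.77×10^4 V/m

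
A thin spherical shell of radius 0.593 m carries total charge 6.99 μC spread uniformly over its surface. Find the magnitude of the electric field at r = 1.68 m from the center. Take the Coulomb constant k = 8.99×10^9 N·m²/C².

Use a concentric Gaussian sphere at r = 1.68 m (r > 0.593 m).
The entire shell is enclosed: Q_enc = 6.99e-6 C.
By Gauss's law, ∮E·dA = E·4πr² = Q_enc/ε₀.
E = k|Q_enc|/r² = (8.99×10^9)(6.99×10^-6)/(1.68)² = 2.23×10^4 N/C.

2.23e4 N/C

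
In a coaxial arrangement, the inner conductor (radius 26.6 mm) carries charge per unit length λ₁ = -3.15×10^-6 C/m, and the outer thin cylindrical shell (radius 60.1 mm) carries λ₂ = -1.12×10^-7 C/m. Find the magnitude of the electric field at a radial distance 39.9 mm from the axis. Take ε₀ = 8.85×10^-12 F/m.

Choose a coaxial cylinder of radius r = 39.9 mm (arbitrary length L) as the Gaussian surface (between the conductors, 26.6 mm < r < 60.1 mm).
Only the inner wire is enclosed; the outer shell contributes nothing inside itself. λ_enc = λ₁ = -3.15e-6 C/m.
Since E is radial and uniform over the curved surface, Φ = E·2πrL = Q_enc/ε₀ = λ_enc L/ε₀.
E = |λ_enc|/(2πε₀r) = (3.15e-6)/(2π·8.85×10^-12·0.0399) = 1.42×10^6 N/C.

|E| = 1.42e6 N/C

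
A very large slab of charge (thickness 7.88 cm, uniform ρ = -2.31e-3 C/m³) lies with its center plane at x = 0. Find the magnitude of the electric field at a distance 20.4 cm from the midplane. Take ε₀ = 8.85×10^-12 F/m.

The point |x| = 20.4 cm lies outside the slab (half-thickness 0.0394 m). A symmetric pillbox spanning the full slab encloses Q_enc = ρ·d·A.
Flux = 2EA ⇒ E = |ρ|d/(2ε₀), independent of distance outside.
E = (2.31e-3)(0.0788)/(2·8.85×10^-12) = 1.03×10^7 N/C.

E = 1.03×10^7 V/m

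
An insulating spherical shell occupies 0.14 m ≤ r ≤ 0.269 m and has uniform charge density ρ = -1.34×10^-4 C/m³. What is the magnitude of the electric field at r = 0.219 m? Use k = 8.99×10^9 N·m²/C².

E ≈ 8.16e5 V/m

Use a concentric Gaussian sphere at r = 0.219 m (within the shell material, 0.14 m < r < 0.269 m).
Enclosed charge is the volume from a to r: Q_enc = (4π/3)ρ(r³ − a³) = -4.355×10^-6 C.
Applying ∮E·dA = Q_enc/ε₀ with Φ = E(4πr²):
E = k|Q_enc|/r² = (8.99×10^9)(4.355e-6)/(0.219)² = 8.16e5 N/C.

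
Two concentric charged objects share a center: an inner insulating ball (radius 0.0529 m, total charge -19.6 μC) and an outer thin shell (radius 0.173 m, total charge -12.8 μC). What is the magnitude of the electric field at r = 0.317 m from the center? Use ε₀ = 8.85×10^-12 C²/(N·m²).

By spherical symmetry E is radial; choose a Gaussian sphere of radius r = 0.317 m (r > 0.173 m, enclosing both).
Q_enc = (-19.6 μC) + (-12.8 μC) = -3.24e-5 C.
Gauss's law: E·4πr² = Q_enc/ε₀.
E = |Q_enc|/(4πε₀r²) = (3.24×10^-5)/(4π·8.85×10^-12·(0.317)²) = 2.90×10^6 N/C.

E = 2.90e6 N/C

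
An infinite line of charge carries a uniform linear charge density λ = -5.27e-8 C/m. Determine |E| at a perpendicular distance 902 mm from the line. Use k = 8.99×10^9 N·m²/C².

E ≈ 1.05×10^3 N/C

By cylindrical symmetry E is radial; use a coaxial Gaussian cylinder of radius 902 mm and length L.
Q_enc = λL, so λ_enc = -5.27×10^-8 C/m.
Since E is radial and uniform over the curved surface, Φ = E·2πrL = Q_enc/ε₀ = λ_enc L/ε₀.
E = 2k|λ_enc|/r = 2(8.99×10^9)(5.27×10^-8)/(0.902) = 1.05×10^3 N/C.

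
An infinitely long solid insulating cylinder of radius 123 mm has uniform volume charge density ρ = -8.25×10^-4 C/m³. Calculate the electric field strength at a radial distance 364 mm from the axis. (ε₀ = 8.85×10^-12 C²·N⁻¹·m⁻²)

Choose a coaxial cylinder of radius r = 364 mm (arbitrary length L) as the Gaussian surface (r > 123 mm, full cross-section enclosed).
λ_enc = ρ·πR² = (-8.25×10^-4)π(0.123)² = -3.921×10^-5 C/m.
Since E is radial and uniform over the curved surface, Φ = E·2πrL = Q_enc/ε₀ = λ_enc L/ε₀.
E = |λ_enc|/(2πε₀r) = (3.921×10^-5)/(2π·8.85×10^-12·0.364) = 1.94e6 N/C.

E = 1.94×10^6 N/C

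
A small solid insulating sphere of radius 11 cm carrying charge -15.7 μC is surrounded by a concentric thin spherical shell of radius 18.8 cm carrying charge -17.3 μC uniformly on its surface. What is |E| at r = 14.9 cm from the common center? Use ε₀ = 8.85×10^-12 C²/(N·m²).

|E| ≈ 6.36e6 N/C

By spherical symmetry E is radial; choose a Gaussian sphere of radius r = 14.9 cm (between the bodies, 11 cm < r < 18.8 cm).
Only the inner charge is enclosed; the outer shell contributes nothing inside itself. Q_enc = -15.7 μC = -1.57×10^-5 C.
Applying ∮E·dA = Q_enc/ε₀ with Φ = E(4πr²):
E = |Q_enc|/(4πε₀r²) = (1.57×10^-5)/(4π·8.85×10^-12·(0.149)²) = 6.36×10^6 N/C.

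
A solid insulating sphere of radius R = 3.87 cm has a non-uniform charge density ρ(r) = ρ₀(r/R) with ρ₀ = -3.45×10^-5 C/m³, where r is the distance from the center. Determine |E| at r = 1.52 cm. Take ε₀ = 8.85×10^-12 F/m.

|E| ≈ 5.82×10^3 N/C

By spherical symmetry E is radial; choose a Gaussian sphere of radius r = 1.52 cm (r < R).
Integrate the density: Q_enc = 4π ∫₀^r ρ₀(r'/R)^1 r'² dr' = 4πρ₀ r^4/(4·R) = -1.495×10^-10 C.
Since E is radial and uniform over the Gaussian sphere, Φ = E·4πr² = Q_enc/ε₀.
E = |Q_enc|/(4πε₀r²) = (1.495×10^-10)/(4π·8.85×10^-12·(0.0152)²) = 5.82e3 N/C.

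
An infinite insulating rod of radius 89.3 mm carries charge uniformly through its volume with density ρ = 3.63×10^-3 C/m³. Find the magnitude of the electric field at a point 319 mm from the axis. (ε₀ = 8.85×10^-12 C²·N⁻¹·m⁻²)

Choose a coaxial cylinder of radius r = 319 mm (arbitrary length L) as the Gaussian surface (r > 89.3 mm, full cross-section enclosed).
λ_enc = ρ·πR² = (3.63e-3)π(0.0893)² = 9.094×10^-5 C/m.
Applying ∮E·dA = Q_enc/ε₀ with the end caps contributing no flux:
E = |λ_enc|/(2πε₀r) = (9.094×10^-5)/(2π·8.85×10^-12·0.319) = 5.13×10^6 N/C.

|E| = 5.13×10^6 V/m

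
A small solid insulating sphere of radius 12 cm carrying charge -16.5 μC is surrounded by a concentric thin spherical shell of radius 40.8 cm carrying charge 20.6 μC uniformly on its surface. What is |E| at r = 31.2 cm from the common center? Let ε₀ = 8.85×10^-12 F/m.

Use a concentric Gaussian sphere at r = 31.2 cm (between the bodies, 12 cm < r < 40.8 cm).
Only the inner charge is enclosed; the outer shell contributes nothing inside itself. Q_enc = -16.5 μC = -1.65×10^-5 C.
By Gauss's law, ∮E·dA = E·4πr² = Q_enc/ε₀.
E = |Q_enc|/(4πε₀r²) = (1.65×10^-5)/(4π·8.85×10^-12·(0.312)²) = 1.52×10^6 N/C.

|E| = 1.52×10^6 N/C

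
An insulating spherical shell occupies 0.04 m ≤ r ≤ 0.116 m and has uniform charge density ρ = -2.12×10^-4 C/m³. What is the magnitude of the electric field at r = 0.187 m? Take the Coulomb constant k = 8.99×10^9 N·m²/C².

By spherical symmetry E is radial; choose a Gaussian sphere of radius r = 0.187 m (r > 0.116 m, enclosing the whole shell).
Q_enc = ρ·(4π/3)(b³ − a³) = (-2.12×10^-4)·(4π/3)·((0.116)³ − (0.04)³) = -1.329×10^-6 C.
Gauss's law: E·4πr² = Q_enc/ε₀.
E = k|Q_enc|/r² = (8.99×10^9)(1.329×10^-6)/(0.187)² = 3.42×10^5 N/C.

3.42×10^5 N/C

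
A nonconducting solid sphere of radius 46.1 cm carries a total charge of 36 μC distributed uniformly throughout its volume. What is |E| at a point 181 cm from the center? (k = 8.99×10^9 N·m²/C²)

|E| ≈ 9.88×10^4 N/C

Symmetry ⇒ E = E(r) r̂. Gaussian sphere of radius r = 181 cm (r > R, so the entire charge is enclosed).
Q_enc = 36 μC = 3.60×10^-5 C.
Applying ∮E·dA = Q_enc/ε₀ with Φ = E(4πr²):
E = k|Q_enc|/r² = (8.99×10^9)(3.60×10^-5)/(1.81)² = 9.88e4 N/C.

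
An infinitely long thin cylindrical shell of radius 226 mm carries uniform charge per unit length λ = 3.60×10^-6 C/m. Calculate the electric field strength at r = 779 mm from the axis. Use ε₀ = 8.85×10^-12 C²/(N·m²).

By cylindrical symmetry E is radial; use a coaxial Gaussian cylinder of radius 779 mm and length L (r > 226 mm).
The full line charge is enclosed: λ_enc = 3.60×10^-6 C/m.
Applying ∮E·dA = Q_enc/ε₀ with the end caps contributing no flux:
E = |λ_enc|/(2πε₀r) = (3.60×10^-6)/(2π·8.85×10^-12·0.779) = 8.31×10^4 N/C.

E ≈ 8.31e4 V/m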